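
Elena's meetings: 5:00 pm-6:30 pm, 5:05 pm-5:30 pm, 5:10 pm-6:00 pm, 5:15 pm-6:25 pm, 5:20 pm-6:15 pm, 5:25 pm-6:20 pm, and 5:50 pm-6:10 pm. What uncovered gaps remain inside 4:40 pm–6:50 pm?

4:40 pm–5:00 pm, 6:30 pm–6:50 pm

After merging, the occupied span is 5:00 pm–6:30 pm.
Complement within 4:40 pm–6:50 pm: 4:40 pm–5:00 pm, 6:30 pm–6:50 pm.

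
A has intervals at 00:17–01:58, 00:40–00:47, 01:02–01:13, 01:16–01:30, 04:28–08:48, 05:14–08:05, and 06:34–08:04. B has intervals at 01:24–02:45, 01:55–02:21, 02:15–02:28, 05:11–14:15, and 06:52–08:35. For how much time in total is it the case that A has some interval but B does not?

1 h 50 min

First set merges to 00:17–01:58, 04:28–08:48.
Second set merges to 01:24–02:45, 05:11–14:15.
A \ B = 00:17–01:24, 04:28–05:11.
Total: 1 h 7 min + 43 min = 1 h 50 min.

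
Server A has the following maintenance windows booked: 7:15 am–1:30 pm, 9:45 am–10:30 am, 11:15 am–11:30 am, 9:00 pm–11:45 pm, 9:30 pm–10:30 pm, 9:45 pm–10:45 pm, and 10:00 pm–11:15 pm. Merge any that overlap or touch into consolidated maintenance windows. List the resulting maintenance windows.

9:45 am-10:30 am overlaps/touches 7:15 am-1:30 pm → extend to 7:15 am-1:30 pm.
11:15 am-11:30 am overlaps/touches 7:15 am-1:30 pm → extend to 7:15 am-1:30 pm.
9:00 pm-11:45 pm is disjoint → start new block.
9:30 pm-10:30 pm overlaps/touches 9:00 pm-11:45 pm → extend to 9:00 pm-11:45 pm.
9:45 pm-10:45 pm overlaps/touches 9:00 pm-11:45 pm → extend to 9:00 pm-11:45 pm.
10:00 pm-11:15 pm overlaps/touches 9:00 pm-11:45 pm → extend to 9:00 pm-11:45 pm.

7:15 am-1:30 pm, 9:00 pm-11:45 pm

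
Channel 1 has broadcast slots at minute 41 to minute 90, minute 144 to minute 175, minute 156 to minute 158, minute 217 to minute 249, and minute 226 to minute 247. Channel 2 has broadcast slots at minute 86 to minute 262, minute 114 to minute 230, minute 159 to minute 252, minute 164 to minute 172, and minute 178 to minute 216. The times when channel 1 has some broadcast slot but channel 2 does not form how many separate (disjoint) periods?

1

Merge the first list: minute 41 to minute 90, minute 144 to minute 175, minute 217 to minute 249.
Merge the second list: minute 86 to minute 262.
A \ B = minute 41 to minute 86.
That is 1 disjoint piece.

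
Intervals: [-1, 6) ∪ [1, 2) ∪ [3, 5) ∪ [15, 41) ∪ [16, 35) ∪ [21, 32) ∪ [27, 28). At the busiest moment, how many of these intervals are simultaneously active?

4

Walk the sorted start/end points keeping a running depth.
The depth first hits 4 at 27.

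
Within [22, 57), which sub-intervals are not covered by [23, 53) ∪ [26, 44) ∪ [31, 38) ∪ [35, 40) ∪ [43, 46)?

[22, 23) ∪ [53, 57)

Covered (merged): [23, 53).
Uncovered inside [22, 57): [22, 23), [53, 57).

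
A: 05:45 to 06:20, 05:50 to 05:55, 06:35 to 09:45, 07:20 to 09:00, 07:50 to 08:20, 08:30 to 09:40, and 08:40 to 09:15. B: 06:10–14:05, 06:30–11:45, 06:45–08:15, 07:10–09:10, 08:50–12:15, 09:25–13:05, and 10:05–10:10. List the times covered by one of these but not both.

A, merged: 05:45–06:20, 06:35–09:45.
B, merged: 06:10–14:05.
A \ B = 05:45–06:10.
B \ A = 06:20–06:35, 09:45–14:05.
Union of the two gives the symmetric difference.

05:45–06:10, 06:20–06:35, 09:45–14:05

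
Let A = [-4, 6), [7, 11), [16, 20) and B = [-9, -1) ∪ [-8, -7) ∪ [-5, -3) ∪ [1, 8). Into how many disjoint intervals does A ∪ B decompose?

2

Second set merges to [-9, -1), [1, 8).
A ∪ B = [-9, 11), [16, 20).
That is 2 disjoint pieces.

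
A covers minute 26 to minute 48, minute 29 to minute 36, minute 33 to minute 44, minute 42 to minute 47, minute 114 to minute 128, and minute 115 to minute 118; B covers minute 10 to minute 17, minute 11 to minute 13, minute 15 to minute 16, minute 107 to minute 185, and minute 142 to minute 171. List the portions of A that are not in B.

minute 26 to minute 48

A, merged: minute 26 to minute 48, minute 114 to minute 128.
B, merged: minute 10 to minute 17, minute 107 to minute 185.
minute 26 to minute 48: no B overlap → unchanged.
minute 114 to minute 128: fully covered by B → removed.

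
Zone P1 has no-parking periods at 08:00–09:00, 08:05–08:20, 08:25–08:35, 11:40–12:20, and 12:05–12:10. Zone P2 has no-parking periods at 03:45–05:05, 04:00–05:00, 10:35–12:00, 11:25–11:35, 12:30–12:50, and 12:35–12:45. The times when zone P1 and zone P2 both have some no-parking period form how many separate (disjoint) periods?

1

Merge the first list: 08:00–09:00, 11:40–12:20.
Merge the second list: 03:45–05:05, 10:35–12:00, 12:30–12:50.
A ∩ B = 11:40–12:00.
That is 1 disjoint piece.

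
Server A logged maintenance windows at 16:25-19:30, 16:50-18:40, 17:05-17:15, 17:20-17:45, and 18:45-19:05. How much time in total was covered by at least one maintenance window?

3 h 5 min

Merged: 16:25–19:30.
Length: 3 h 5 min.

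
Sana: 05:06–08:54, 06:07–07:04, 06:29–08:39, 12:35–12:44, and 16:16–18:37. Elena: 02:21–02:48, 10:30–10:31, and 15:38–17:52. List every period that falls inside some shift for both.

16:16–17:52

First set merges to 05:06–08:54, 12:35–12:44, 16:16–18:37.
05:06–08:54: no overlap with the second set.
12:35–12:44: no overlap with the second set.
16:16–18:37 meets the second set on 16:16–17:52.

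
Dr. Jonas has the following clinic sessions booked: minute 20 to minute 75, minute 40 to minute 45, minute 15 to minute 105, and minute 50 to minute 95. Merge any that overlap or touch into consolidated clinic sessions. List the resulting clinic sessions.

Sort by start: minute 15 to minute 105, minute 20 to minute 75, minute 40 to minute 45, minute 50 to minute 95.
minute 20 to minute 75 overlaps/touches minute 15 to minute 105 → extend to minute 15 to minute 105.
minute 40 to minute 45 overlaps/touches minute 15 to minute 105 → extend to minute 15 to minute 105.
minute 50 to minute 95 overlaps/touches minute 15 to minute 105 → extend to minute 15 to minute 105.

minute 15 to minute 105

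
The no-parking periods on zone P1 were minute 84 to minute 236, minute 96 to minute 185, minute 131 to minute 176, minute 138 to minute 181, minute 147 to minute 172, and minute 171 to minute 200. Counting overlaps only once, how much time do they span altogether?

152 minutes

Merged: minute 84 to minute 236.
Length: 152 minutes.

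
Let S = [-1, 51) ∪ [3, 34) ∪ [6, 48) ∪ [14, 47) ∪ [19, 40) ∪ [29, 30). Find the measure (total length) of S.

Merged: [-1, 51).
Length: 52.

52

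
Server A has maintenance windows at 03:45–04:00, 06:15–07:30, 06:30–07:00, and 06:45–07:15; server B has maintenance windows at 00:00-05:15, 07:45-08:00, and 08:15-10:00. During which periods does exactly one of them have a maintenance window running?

A, merged: 03:45-04:00, 06:15-07:30.
A but not B: 06:15-07:30.
B but not A: 00:00-03:45, 04:00-05:15, 07:45-08:00, 08:15-10:00.
Combining gives A △ B.

00:00-03:45, 04:00-05:15, 06:15-07:30, 07:45-08:00, 08:15-10:00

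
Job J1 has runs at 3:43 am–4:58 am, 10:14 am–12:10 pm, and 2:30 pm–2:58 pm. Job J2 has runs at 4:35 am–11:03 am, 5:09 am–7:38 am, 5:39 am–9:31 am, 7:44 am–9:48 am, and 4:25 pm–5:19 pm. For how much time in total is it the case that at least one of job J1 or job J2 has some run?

B, merged: 4:35 am–11:03 am, 4:25 pm–5:19 pm.
A ∪ B = 3:43 am–12:10 pm, 2:30 pm–2:58 pm, 4:25 pm–5:19 pm.
Total: 8 h 27 min + 28 min + 54 min = 9 h 49 min.

9 h 49 min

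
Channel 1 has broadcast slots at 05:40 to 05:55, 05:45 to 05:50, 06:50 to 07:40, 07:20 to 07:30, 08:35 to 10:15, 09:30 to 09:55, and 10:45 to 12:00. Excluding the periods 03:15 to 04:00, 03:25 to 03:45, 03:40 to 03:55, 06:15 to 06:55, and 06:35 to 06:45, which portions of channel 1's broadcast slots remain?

Merge the first list: 05:40–05:55, 06:50–07:40, 08:35–10:15, 10:45–12:00.
Merge the second list: 03:15–04:00, 06:15–06:55.
05:40–05:55: no B overlap → unchanged.
06:50–07:40 minus B → 06:55–07:40.
08:35–10:15: no B overlap → unchanged.
10:45–12:00: no B overlap → unchanged.

05:40–05:55, 06:55–07:40, 08:35–10:15, 10:45–12:00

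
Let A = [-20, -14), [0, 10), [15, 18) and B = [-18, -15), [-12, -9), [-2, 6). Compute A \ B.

[-20, -18) ∪ [-15, -14) ∪ [6, 10) ∪ [15, 18)

[-20, -14) with B removed leaves [-20, -18), [-15, -14).
[0, 10) with B removed leaves [6, 10).
[15, 18) is untouched.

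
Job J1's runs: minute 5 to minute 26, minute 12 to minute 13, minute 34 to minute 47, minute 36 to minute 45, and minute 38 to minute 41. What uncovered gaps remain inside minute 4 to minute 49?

After merging, the occupied span is minute 5 to minute 26, minute 34 to minute 47.
Complement within minute 4 to minute 49: minute 4 to minute 5, minute 26 to minute 34, minute 47 to minute 49.

minute 4 to minute 5, minute 26 to minute 34, minute 47 to minute 49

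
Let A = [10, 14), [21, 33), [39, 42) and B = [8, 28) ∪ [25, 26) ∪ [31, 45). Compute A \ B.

Merge the second list: [8, 28), [31, 45).
[10, 14): fully covered by B → removed.
[21, 33) minus B → [28, 31).
[39, 42): fully covered by B → removed.

[28, 31)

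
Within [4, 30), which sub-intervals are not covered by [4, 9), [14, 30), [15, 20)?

The merged coverage is [4, 9), [14, 30).
Uncovered inside [4, 30): [9, 14).

[9, 14)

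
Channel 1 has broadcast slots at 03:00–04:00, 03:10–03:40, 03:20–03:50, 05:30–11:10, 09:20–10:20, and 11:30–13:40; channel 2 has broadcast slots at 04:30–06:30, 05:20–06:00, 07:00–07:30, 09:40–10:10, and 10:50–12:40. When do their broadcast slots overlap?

05:30–06:30, 07:00–07:30, 09:40–10:10, 10:50–11:10, 11:30–12:40

First set merges to 03:00–04:00, 05:30–11:10, 11:30–13:40.
Second set merges to 04:30–06:30, 07:00–07:30, 09:40–10:10, 10:50–12:40.
03:00–04:00 falls entirely outside B.
05:30–11:10 overlaps B on 05:30–06:30, 07:00–07:30, 09:40–10:10, 10:50–11:10.
11:30–13:40 overlaps B on 11:30–12:40.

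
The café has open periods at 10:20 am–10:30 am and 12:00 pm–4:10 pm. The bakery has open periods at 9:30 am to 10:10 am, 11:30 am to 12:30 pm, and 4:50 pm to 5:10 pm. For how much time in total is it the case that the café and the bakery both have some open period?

A ∩ B = 12:00 pm–12:30 pm.
Total: 30 min.

30 min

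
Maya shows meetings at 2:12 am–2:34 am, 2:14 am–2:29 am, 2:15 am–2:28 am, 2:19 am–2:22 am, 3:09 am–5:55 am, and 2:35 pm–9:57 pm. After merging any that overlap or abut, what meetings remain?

2:14 am-2:29 am overlaps/touches 2:12 am-2:34 am → extend to 2:12 am-2:34 am.
2:15 am-2:28 am overlaps/touches 2:12 am-2:34 am → extend to 2:12 am-2:34 am.
2:19 am-2:22 am overlaps/touches 2:12 am-2:34 am → extend to 2:12 am-2:34 am.
3:09 am-5:55 am is disjoint → start new block.
2:35 pm-9:57 pm is disjoint → start new block.

2:12 am-2:34 am, 3:09 am-5:55 am, 2:35 pm-9:57 pm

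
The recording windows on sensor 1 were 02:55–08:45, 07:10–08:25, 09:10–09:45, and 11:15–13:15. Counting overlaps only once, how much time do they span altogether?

8 h 25 min

Merged: 02:55-08:45, 09:10-09:45, 11:15-13:15.
Lengths: 5 h 50 min + 35 min + 2 h = 8 h 25 min.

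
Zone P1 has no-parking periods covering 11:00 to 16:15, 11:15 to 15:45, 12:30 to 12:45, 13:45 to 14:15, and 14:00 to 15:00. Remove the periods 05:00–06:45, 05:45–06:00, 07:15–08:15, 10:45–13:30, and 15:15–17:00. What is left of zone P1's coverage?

A, merged: 11:00–16:15.
B, merged: 05:00–06:45, 07:15–08:15, 10:45–13:30, 15:15–17:00.
11:00–16:15 with B removed leaves 13:30–15:15.

13:30–15:15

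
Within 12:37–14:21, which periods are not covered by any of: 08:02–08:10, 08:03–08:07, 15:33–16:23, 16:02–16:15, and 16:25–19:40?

After merging, the occupied span is 08:02–08:10, 15:33–16:23, 16:25–19:40.
Gaps within 12:37–14:21: 12:37–14:21.

12:37–14:21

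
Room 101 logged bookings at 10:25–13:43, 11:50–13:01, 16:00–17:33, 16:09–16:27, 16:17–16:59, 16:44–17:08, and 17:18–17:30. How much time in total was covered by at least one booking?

4 h 51 min

Merged: 10:25–13:43, 16:00–17:33.
Lengths: 3 h 18 min + 1 h 33 min = 4 h 51 min.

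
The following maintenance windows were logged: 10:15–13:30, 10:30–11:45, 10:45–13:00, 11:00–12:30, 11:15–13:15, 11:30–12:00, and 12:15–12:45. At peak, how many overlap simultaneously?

Sweep endpoints in order; track running count of active intervals.
Peak of 6 reached at 11:30.

6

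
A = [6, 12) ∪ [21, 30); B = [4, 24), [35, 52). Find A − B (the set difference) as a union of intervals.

[6, 12) lies entirely inside B → drops out.
[21, 30) with B removed leaves [24, 30).

[24, 30)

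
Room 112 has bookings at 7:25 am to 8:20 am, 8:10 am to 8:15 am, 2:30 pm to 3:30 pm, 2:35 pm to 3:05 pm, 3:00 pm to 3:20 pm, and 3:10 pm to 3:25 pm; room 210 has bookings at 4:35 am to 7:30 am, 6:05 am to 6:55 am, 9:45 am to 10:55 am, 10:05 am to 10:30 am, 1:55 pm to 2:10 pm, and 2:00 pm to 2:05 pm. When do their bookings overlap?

7:25 am-7:30 am

First set merges to 7:25 am-8:20 am, 2:30 pm-3:30 pm.
Second set merges to 4:35 am-7:30 am, 9:45 am-10:55 am, 1:55 pm-2:10 pm.
7:25 am-8:20 am overlaps B on 7:25 am-7:30 am.
2:30 pm-3:30 pm falls entirely outside B.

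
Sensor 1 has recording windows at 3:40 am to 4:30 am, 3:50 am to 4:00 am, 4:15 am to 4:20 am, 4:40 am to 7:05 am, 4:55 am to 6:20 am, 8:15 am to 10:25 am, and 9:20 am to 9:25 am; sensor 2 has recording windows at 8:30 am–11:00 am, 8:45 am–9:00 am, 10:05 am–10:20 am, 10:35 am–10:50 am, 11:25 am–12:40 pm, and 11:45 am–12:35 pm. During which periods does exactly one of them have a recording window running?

3:40 am–4:30 am, 4:40 am–7:05 am, 8:15 am–8:30 am, 10:25 am–11:00 am, 11:25 am–12:40 pm

First set merges to 3:40 am–4:30 am, 4:40 am–7:05 am, 8:15 am–10:25 am.
Second set merges to 8:30 am–11:00 am, 11:25 am–12:40 pm.
A \ B = 3:40 am–4:30 am, 4:40 am–7:05 am, 8:15 am–8:30 am.
B \ A = 10:25 am–11:00 am, 11:25 am–12:40 pm.
Union of the two gives the symmetric difference.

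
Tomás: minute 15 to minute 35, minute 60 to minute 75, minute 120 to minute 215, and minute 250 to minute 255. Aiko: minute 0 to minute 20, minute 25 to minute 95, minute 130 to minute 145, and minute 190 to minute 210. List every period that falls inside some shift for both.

minute 15 to minute 20, minute 25 to minute 35, minute 60 to minute 75, minute 130 to minute 145, minute 190 to minute 210

minute 15 to minute 35 meets the second set on minute 15 to minute 20, minute 25 to minute 35.
minute 60 to minute 75 meets the second set on minute 60 to minute 75.
minute 120 to minute 215 meets the second set on minute 130 to minute 145, minute 190 to minute 210.
minute 250 to minute 255: no overlap with the second set.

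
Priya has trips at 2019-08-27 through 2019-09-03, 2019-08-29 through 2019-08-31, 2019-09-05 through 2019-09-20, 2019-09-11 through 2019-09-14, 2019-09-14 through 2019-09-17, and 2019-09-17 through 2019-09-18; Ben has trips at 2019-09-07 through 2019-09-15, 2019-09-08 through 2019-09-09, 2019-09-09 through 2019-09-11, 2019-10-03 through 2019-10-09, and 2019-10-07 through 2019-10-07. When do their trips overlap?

A, merged: 2019-08-27 through 2019-09-03, 2019-09-05 through 2019-09-20.
B, merged: 2019-09-07 through 2019-09-15, 2019-10-03 through 2019-10-09.
2019-08-27 through 2019-09-03: no overlap with the second set.
2019-09-05 through 2019-09-20 meets the second set on 2019-09-07 through 2019-09-15.

2019-09-07 through 2019-09-15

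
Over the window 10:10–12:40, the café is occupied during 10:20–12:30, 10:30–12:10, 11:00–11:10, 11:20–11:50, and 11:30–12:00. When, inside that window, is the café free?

Covered (merged): 10:20–12:30.
Complement within 10:10–12:40: 10:10–10:20, 12:30–12:40.

10:10–10:20, 12:30–12:40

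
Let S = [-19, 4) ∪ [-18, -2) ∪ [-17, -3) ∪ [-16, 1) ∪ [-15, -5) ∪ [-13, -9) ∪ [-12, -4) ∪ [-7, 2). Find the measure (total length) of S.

Merged: [-19, 4).
Length: 23.

23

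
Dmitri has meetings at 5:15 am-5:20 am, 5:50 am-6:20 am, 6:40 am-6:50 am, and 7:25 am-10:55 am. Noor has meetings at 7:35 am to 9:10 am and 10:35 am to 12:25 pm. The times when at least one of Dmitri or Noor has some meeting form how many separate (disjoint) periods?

4

A ∪ B = 5:15 am–5:20 am, 5:50 am–6:20 am, 6:40 am–6:50 am, 7:25 am–12:25 pm.
That is 4 disjoint pieces.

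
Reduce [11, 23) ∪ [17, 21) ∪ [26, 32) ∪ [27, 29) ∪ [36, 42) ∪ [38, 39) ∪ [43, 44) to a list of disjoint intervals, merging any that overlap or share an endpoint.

[11, 23) ∪ [26, 32) ∪ [36, 42) ∪ [43, 44)

[17, 21) overlaps/touches [11, 23) → extend to [11, 23).
[26, 32) is disjoint → start new block.
[27, 29) overlaps/touches [26, 32) → extend to [26, 32).
[36, 42) is disjoint → start new block.
[38, 39) overlaps/touches [36, 42) → extend to [36, 42).
[43, 44) is disjoint → start new block.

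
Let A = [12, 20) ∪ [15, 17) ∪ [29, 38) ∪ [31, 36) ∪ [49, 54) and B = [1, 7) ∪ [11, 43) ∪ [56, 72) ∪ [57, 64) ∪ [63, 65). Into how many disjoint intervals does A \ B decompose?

A, merged: [12, 20), [29, 38), [49, 54).
B, merged: [1, 7), [11, 43), [56, 72).
A \ B = [49, 54).
That is 1 disjoint piece.

1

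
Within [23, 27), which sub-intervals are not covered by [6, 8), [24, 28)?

[23, 24)

After merging, the occupied span is [6, 8), [24, 28).
Gaps within [23, 27): [23, 24).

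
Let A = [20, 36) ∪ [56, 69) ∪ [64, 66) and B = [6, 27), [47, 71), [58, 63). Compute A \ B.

Merge the first list: [20, 36), [56, 69).
Merge the second list: [6, 27), [47, 71).
[20, 36) \ B = [27, 36).
[56, 69): entirely removed.

[27, 36)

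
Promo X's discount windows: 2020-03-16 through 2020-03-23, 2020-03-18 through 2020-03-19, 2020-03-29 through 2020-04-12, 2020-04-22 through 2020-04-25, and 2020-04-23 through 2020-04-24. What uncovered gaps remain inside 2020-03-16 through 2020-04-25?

After merging, the occupied span is 2020-03-16 through 2020-03-23, 2020-03-29 through 2020-04-12, 2020-04-22 through 2020-04-25.
Uncovered inside 2020-03-16 through 2020-04-25: 2020-03-24 through 2020-03-28, 2020-04-13 through 2020-04-21.

2020-03-24 through 2020-03-28, 2020-04-13 through 2020-04-21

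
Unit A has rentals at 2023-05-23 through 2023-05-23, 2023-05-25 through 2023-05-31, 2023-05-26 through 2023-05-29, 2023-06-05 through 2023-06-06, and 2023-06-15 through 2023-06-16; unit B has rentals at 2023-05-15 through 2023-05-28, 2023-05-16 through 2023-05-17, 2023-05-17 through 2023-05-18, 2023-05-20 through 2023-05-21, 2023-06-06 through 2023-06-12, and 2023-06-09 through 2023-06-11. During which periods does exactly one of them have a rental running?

Merge the first list: 2023-05-23 through 2023-05-23, 2023-05-25 through 2023-05-31, 2023-06-05 through 2023-06-06, 2023-06-15 through 2023-06-16.
Merge the second list: 2023-05-15 through 2023-05-28, 2023-06-06 through 2023-06-12.
A \ B = 2023-05-29 through 2023-05-31, 2023-06-05 through 2023-06-05, 2023-06-15 through 2023-06-16.
B \ A = 2023-05-15 through 2023-05-22, 2023-05-24 through 2023-05-24, 2023-06-07 through 2023-06-12.
Union of the two gives the symmetric difference.

2023-05-15 through 2023-05-22, 2023-05-24 through 2023-05-24, 2023-05-29 through 2023-05-31, 2023-06-05 through 2023-06-05, 2023-06-07 through 2023-06-12, 2023-06-15 through 2023-06-16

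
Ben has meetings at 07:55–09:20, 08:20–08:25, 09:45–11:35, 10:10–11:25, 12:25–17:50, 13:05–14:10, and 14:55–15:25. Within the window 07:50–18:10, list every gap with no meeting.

After merging, the occupied span is 07:55–09:20, 09:45–11:35, 12:25–17:50.
Gaps within 07:50–18:10: 07:50–07:55, 09:20–09:45, 11:35–12:25, 17:50–18:10.

07:50–07:55, 09:20–09:45, 11:35–12:25, 17:50–18:10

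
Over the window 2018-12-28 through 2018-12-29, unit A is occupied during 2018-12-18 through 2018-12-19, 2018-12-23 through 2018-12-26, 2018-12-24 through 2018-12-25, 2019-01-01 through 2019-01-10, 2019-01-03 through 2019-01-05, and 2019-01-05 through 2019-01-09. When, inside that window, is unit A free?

2018-12-28 through 2018-12-29

Covered (merged): 2018-12-18 through 2018-12-19, 2018-12-23 through 2018-12-26, 2019-01-01 through 2019-01-10.
Uncovered inside 2018-12-28 through 2018-12-29: 2018-12-28 through 2018-12-29.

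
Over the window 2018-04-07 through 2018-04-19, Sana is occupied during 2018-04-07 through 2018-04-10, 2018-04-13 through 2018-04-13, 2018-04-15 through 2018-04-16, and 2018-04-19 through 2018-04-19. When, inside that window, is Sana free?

2018-04-11 through 2018-04-12, 2018-04-14 through 2018-04-14, 2018-04-17 through 2018-04-18

The merged coverage is 2018-04-07 through 2018-04-10, 2018-04-13 through 2018-04-13, 2018-04-15 through 2018-04-16, 2018-04-19 through 2018-04-19.
Complement within 2018-04-07 through 2018-04-19: 2018-04-11 through 2018-04-12, 2018-04-14 through 2018-04-14, 2018-04-17 through 2018-04-18.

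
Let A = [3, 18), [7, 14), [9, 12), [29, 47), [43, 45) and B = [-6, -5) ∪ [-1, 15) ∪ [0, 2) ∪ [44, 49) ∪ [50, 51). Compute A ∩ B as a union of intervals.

[3, 15) ∪ [44, 47)

First set merges to [3, 18), [29, 47).
Second set merges to [-6, -5), [-1, 15), [44, 49), [50, 51).
[3, 18) ∩ B → [3, 15).
[29, 47) ∩ B → [44, 47).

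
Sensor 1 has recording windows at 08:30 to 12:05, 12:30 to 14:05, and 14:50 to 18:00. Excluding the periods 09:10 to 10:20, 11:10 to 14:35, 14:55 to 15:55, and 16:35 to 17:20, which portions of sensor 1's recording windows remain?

08:30–12:05 \ B = 08:30–09:10, 10:20–11:10.
12:30–14:05: entirely removed.
14:50–18:00 \ B = 14:50–14:55, 15:55–16:35, 17:20–18:00.

08:30–09:10, 10:20–11:10, 14:50–14:55, 15:55–16:35, 17:20–18:00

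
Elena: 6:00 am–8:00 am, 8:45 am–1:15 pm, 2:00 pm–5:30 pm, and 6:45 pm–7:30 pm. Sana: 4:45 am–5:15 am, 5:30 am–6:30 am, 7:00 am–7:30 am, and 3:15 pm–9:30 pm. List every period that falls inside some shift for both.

6:00 am–8:00 am ∩ B → 6:00 am–6:30 am, 7:00 am–7:30 am.
8:45 am–1:15 pm meets no B interval.
2:00 pm–5:30 pm ∩ B → 3:15 pm–5:30 pm.
6:45 pm–7:30 pm ∩ B → 6:45 pm–7:30 pm.

6:00 am–6:30 am, 7:00 am–7:30 am, 3:15 pm–5:30 pm, 6:45 pm–7:30 pm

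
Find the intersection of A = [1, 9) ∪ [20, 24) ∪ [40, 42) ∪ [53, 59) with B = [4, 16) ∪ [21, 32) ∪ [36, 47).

[1, 9) ∩ B → [4, 9).
[20, 24) ∩ B → [21, 24).
[40, 42) ∩ B → [40, 42).
[53, 59) meets no B interval.

[4, 9) ∪ [21, 24) ∪ [40, 42)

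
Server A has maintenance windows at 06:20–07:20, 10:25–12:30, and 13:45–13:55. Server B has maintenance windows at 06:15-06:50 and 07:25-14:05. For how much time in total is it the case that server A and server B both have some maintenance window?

A ∩ B = 06:20–06:50, 10:25–12:30, 13:45–13:55.
Total: 30 min + 2 h 5 min + 10 min = 2 h 45 min.

2 h 45 min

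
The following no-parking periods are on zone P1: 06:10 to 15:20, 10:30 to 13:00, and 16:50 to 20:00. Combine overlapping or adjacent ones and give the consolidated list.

06:10–15:20, 16:50–20:00

10:30–13:00 overlaps/touches 06:10–15:20 → extend to 06:10–15:20.
16:50–20:00 is disjoint → start new block.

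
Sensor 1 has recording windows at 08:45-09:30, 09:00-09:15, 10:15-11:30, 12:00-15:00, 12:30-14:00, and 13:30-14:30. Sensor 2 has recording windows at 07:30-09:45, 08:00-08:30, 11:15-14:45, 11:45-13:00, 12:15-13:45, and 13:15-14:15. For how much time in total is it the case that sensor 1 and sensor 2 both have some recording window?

3 h 45 min

First set merges to 08:45–09:30, 10:15–11:30, 12:00–15:00.
Second set merges to 07:30–09:45, 11:15–14:45.
A ∩ B = 08:45–09:30, 11:15–11:30, 12:00–14:45.
Total: 45 min + 15 min + 2 h 45 min = 3 h 45 min.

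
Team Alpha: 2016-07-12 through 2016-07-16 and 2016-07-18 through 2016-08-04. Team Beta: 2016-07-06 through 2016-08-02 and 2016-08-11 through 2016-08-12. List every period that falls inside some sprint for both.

2016-07-12 through 2016-07-16, 2016-07-18 through 2016-08-02

2016-07-12 through 2016-07-16 ∩ B → 2016-07-12 through 2016-07-16.
2016-07-18 through 2016-08-04 ∩ B → 2016-07-18 through 2016-08-02.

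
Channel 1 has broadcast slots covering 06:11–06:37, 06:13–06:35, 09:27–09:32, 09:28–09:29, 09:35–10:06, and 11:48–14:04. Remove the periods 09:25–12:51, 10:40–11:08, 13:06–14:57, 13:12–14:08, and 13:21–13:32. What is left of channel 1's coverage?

06:11–06:37, 12:51–13:06

First set merges to 06:11–06:37, 09:27–09:32, 09:35–10:06, 11:48–14:04.
Second set merges to 09:25–12:51, 13:06–14:57.
06:11–06:37: no B overlap → unchanged.
09:27–09:32: fully covered by B → removed.
09:35–10:06: fully covered by B → removed.
11:48–14:04 minus B → 12:51–13:06.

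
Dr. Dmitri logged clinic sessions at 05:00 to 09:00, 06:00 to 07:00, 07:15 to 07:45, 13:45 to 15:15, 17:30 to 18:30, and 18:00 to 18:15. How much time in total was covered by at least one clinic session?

6 h 30 min

Merged: 05:00-09:00, 13:45-15:15, 17:30-18:30.
Lengths: 4 h + 1 h 30 min + 1 h = 6 h 30 min.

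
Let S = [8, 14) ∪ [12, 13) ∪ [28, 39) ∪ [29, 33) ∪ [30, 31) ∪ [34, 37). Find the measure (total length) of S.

17

Merged: [8, 14), [28, 39).
Lengths: 6 + 11 = 17.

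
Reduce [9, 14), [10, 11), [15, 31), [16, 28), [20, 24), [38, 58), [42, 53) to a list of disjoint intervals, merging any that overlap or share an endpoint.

[10, 11) overlaps/touches [9, 14) → extend to [9, 14).
[15, 31) is disjoint → start new block.
[16, 28) overlaps/touches [15, 31) → extend to [15, 31).
[20, 24) overlaps/touches [15, 31) → extend to [15, 31).
[38, 58) is disjoint → start new block.
[42, 53) overlaps/touches [38, 58) → extend to [38, 58).

[9, 14) ∪ [15, 31) ∪ [38, 58)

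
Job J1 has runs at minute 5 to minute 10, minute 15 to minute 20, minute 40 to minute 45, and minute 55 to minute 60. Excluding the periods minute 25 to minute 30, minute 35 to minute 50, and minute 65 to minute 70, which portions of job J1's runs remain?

minute 5 to minute 10, minute 15 to minute 20, minute 55 to minute 60

minute 5 to minute 10 is untouched.
minute 15 to minute 20 is untouched.
minute 40 to minute 45 lies entirely inside B → drops out.
minute 55 to minute 60 is untouched.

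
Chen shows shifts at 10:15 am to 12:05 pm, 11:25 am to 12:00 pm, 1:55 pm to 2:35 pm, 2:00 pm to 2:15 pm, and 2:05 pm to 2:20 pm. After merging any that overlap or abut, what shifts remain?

11:25 am–12:00 pm overlaps/touches 10:15 am–12:05 pm → extend to 10:15 am–12:05 pm.
1:55 pm–2:35 pm is disjoint → start new block.
2:00 pm–2:15 pm overlaps/touches 1:55 pm–2:35 pm → extend to 1:55 pm–2:35 pm.
2:05 pm–2:20 pm overlaps/touches 1:55 pm–2:35 pm → extend to 1:55 pm–2:35 pm.

10:15 am–12:05 pm, 1:55 pm–2:35 pm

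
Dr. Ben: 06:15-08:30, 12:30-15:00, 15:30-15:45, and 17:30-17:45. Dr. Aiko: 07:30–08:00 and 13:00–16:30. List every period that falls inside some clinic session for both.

06:15–08:30 overlaps B on 07:30–08:00.
12:30–15:00 overlaps B on 13:00–15:00.
15:30–15:45 overlaps B on 15:30–15:45.
17:30–17:45 falls entirely outside B.

07:30–08:00, 13:00–15:00, 15:30–15:45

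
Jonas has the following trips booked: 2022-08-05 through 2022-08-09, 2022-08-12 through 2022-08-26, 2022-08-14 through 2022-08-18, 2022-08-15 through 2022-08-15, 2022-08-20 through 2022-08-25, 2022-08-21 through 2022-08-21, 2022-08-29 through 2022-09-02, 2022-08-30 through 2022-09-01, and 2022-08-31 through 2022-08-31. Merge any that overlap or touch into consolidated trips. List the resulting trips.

2022-08-12 through 2022-08-26 is disjoint → start new block.
2022-08-14 through 2022-08-18 overlaps/touches 2022-08-12 through 2022-08-26 → extend to 2022-08-12 through 2022-08-26.
2022-08-15 through 2022-08-15 overlaps/touches 2022-08-12 through 2022-08-26 → extend to 2022-08-12 through 2022-08-26.
2022-08-20 through 2022-08-25 overlaps/touches 2022-08-12 through 2022-08-26 → extend to 2022-08-12 through 2022-08-26.
2022-08-21 through 2022-08-21 overlaps/touches 2022-08-12 through 2022-08-26 → extend to 2022-08-12 through 2022-08-26.
2022-08-29 through 2022-09-02 is disjoint → start new block.
2022-08-30 through 2022-09-01 overlaps/touches 2022-08-29 through 2022-09-02 → extend to 2022-08-29 through 2022-09-02.
2022-08-31 through 2022-08-31 overlaps/touches 2022-08-29 through 2022-09-02 → extend to 2022-08-29 through 2022-09-02.

2022-08-05 through 2022-08-09, 2022-08-12 through 2022-08-26, 2022-08-29 through 2022-09-02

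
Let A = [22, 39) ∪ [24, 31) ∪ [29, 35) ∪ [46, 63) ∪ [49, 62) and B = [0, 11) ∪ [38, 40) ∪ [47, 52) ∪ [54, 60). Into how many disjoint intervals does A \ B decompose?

4

A, merged: [22, 39), [46, 63).
A \ B = [22, 38), [46, 47), [52, 54), [60, 63).
That is 4 disjoint pieces.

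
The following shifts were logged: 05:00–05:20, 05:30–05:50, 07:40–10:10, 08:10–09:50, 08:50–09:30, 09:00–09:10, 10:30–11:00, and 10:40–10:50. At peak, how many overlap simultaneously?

4

Walk the sorted start/end points keeping a running depth.
The depth first hits 4 at 09:00.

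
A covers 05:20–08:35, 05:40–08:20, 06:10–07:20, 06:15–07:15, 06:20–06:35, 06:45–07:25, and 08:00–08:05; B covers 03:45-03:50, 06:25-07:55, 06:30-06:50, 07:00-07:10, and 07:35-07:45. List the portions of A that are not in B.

05:20-06:25, 07:55-08:35

Merge the first list: 05:20-08:35.
Merge the second list: 03:45-03:50, 06:25-07:55.
05:20-08:35 with B removed leaves 05:20-06:25, 07:55-08:35.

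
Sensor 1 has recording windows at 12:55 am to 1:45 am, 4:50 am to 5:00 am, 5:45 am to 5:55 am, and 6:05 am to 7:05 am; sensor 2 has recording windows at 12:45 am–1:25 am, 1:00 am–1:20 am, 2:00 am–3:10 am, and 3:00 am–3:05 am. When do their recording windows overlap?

12:55 am–1:25 am

Second set merges to 12:45 am–1:25 am, 2:00 am–3:10 am.
12:55 am–1:45 am overlaps B on 12:55 am–1:25 am.
4:50 am–5:00 am falls entirely outside B.
5:45 am–5:55 am falls entirely outside B.
6:05 am–7:05 am falls entirely outside B.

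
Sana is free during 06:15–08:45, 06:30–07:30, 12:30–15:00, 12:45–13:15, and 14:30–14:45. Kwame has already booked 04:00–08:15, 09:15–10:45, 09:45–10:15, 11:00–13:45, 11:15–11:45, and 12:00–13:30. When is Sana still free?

08:15-08:45, 13:45-15:00

A, merged: 06:15-08:45, 12:30-15:00.
B, merged: 04:00-08:15, 09:15-10:45, 11:00-13:45.
06:15-08:45 with B removed leaves 08:15-08:45.
12:30-15:00 with B removed leaves 13:45-15:00.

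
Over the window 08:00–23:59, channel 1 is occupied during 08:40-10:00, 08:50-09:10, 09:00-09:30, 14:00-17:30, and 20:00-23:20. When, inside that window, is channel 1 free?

08:00-08:40, 10:00-14:00, 17:30-20:00, 23:20-23:59

Covered (merged): 08:40-10:00, 14:00-17:30, 20:00-23:20.
Complement within 08:00-23:59: 08:00-08:40, 10:00-14:00, 17:30-20:00, 23:20-23:59.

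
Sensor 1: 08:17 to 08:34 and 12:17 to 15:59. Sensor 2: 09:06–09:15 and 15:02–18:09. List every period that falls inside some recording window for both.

08:17–08:34 meets no B interval.
12:17–15:59 ∩ B → 15:02–15:59.

15:02–15:59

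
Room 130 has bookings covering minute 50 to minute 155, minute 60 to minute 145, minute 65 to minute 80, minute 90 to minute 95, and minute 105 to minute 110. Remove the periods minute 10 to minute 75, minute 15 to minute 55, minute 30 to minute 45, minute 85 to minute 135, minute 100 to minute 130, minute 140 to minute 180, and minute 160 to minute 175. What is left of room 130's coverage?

minute 75 to minute 85, minute 135 to minute 140

First set merges to minute 50 to minute 155.
Second set merges to minute 10 to minute 75, minute 85 to minute 135, minute 140 to minute 180.
minute 50 to minute 155 with B removed leaves minute 75 to minute 85, minute 135 to minute 140.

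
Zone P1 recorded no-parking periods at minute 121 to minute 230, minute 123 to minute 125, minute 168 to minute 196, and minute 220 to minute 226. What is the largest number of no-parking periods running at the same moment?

2

At minute 123, 2 of the intervals are simultaneously active.
No point has more.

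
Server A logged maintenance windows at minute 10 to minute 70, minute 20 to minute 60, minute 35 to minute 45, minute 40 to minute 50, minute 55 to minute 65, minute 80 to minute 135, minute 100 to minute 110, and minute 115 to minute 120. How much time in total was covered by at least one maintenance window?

115 minutes

Merged: minute 10 to minute 70, minute 80 to minute 135.
Lengths: 60 minutes + 55 minutes = 115 minutes.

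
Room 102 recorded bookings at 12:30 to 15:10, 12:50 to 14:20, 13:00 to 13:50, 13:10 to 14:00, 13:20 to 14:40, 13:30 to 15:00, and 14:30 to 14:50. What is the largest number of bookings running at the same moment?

Sweep endpoints in order; track running count of active intervals.
Peak of 6 reached at 13:30.

6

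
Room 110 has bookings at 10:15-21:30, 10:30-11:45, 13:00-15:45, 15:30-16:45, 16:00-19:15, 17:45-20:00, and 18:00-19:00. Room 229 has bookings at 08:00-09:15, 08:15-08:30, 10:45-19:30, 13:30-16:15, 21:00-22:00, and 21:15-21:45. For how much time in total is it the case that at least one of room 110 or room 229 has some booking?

First set merges to 10:15-21:30.
Second set merges to 08:00-09:15, 10:45-19:30, 21:00-22:00.
A ∪ B = 08:00-09:15, 10:15-22:00.
Total: 1 h 15 min + 11 h 45 min = 13 h.

13 h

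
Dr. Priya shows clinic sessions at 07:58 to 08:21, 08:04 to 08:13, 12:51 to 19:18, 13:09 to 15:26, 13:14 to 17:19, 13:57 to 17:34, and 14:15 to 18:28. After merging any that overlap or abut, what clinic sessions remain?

08:04–08:13 overlaps/touches 07:58–08:21 → extend to 07:58–08:21.
12:51–19:18 is disjoint → start new block.
13:09–15:26 overlaps/touches 12:51–19:18 → extend to 12:51–19:18.
13:14–17:19 overlaps/touches 12:51–19:18 → extend to 12:51–19:18.
13:57–17:34 overlaps/touches 12:51–19:18 → extend to 12:51–19:18.
14:15–18:28 overlaps/touches 12:51–19:18 → extend to 12:51–19:18.

07:58–08:21, 12:51–19:18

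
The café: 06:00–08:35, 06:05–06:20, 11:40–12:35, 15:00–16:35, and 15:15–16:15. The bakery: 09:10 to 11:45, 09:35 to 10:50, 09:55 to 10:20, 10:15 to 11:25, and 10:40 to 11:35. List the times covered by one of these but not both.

Merge the first list: 06:00–08:35, 11:40–12:35, 15:00–16:35.
Merge the second list: 09:10–11:45.
Only in the first: 06:00–08:35, 11:45–12:35, 15:00–16:35.
Only in the second: 09:10–11:40.
Together these are the periods covered by exactly one.

06:00–08:35, 09:10–11:40, 11:45–12:35, 15:00–16:35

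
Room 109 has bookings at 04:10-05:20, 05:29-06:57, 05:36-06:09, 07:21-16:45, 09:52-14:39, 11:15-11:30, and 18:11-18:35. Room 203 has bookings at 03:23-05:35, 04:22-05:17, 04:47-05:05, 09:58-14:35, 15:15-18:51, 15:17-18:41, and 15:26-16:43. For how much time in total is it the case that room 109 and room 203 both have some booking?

7 h 47 min

First set merges to 04:10–05:20, 05:29–06:57, 07:21–16:45, 18:11–18:35.
Second set merges to 03:23–05:35, 09:58–14:35, 15:15–18:51.
A ∩ B = 04:10–05:20, 05:29–05:35, 09:58–14:35, 15:15–16:45, 18:11–18:35.
Total: 1 h 10 min + 6 min + 4 h 37 min + 1 h 30 min + 24 min = 7 h 47 min.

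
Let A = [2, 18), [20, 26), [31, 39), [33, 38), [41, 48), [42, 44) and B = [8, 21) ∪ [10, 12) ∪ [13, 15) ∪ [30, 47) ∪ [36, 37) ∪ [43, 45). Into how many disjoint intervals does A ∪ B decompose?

2

A, merged: [2, 18), [20, 26), [31, 39), [41, 48).
B, merged: [8, 21), [30, 47).
A ∪ B = [2, 26), [30, 48).
That is 2 disjoint pieces.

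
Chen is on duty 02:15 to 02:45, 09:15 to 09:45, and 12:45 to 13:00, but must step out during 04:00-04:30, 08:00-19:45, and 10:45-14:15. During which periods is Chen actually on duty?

Second set merges to 04:00–04:30, 08:00–19:45.
02:15–02:45 is untouched.
09:15–09:45 lies entirely inside B → drops out.
12:45–13:00 lies entirely inside B → drops out.

02:15–02:45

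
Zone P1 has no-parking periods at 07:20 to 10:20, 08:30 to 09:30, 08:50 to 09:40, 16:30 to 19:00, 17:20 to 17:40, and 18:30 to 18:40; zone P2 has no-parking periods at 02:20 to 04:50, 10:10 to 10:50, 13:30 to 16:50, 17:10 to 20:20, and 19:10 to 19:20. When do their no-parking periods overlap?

10:10–10:20, 16:30–16:50, 17:10–19:00

First set merges to 07:20–10:20, 16:30–19:00.
Second set merges to 02:20–04:50, 10:10–10:50, 13:30–16:50, 17:10–20:20.
07:20–10:20 overlaps B on 10:10–10:20.
16:30–19:00 overlaps B on 16:30–16:50, 17:10–19:00.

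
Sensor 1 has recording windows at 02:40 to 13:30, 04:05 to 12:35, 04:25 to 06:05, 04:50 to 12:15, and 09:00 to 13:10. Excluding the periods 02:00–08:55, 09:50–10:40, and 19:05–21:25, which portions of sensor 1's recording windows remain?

08:55–09:50, 10:40–13:30

Merge the first list: 02:40–13:30.
02:40–13:30 minus B → 08:55–09:50, 10:40–13:30.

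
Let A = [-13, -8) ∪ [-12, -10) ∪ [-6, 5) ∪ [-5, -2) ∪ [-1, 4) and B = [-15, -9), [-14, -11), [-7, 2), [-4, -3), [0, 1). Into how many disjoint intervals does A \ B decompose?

2

First set merges to [-13, -8), [-6, 5).
Second set merges to [-15, -9), [-7, 2).
A \ B = [-9, -8), [2, 5).
That is 2 disjoint pieces.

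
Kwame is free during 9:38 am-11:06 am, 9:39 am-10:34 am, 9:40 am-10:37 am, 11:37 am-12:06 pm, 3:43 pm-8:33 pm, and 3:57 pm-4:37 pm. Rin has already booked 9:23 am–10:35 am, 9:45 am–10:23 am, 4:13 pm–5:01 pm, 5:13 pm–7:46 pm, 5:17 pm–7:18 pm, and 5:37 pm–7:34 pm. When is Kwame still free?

10:35 am-11:06 am, 11:37 am-12:06 pm, 3:43 pm-4:13 pm, 5:01 pm-5:13 pm, 7:46 pm-8:33 pm

Merge the first list: 9:38 am-11:06 am, 11:37 am-12:06 pm, 3:43 pm-8:33 pm.
Merge the second list: 9:23 am-10:35 am, 4:13 pm-5:01 pm, 5:13 pm-7:46 pm.
9:38 am-11:06 am with B removed leaves 10:35 am-11:06 am.
11:37 am-12:06 pm is untouched.
3:43 pm-8:33 pm with B removed leaves 3:43 pm-4:13 pm, 5:01 pm-5:13 pm, 7:46 pm-8:33 pm.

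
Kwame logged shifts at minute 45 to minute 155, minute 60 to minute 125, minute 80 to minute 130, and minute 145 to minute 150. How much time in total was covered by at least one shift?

Merged: minute 45 to minute 155.
Length: 110 minutes.

110 minutes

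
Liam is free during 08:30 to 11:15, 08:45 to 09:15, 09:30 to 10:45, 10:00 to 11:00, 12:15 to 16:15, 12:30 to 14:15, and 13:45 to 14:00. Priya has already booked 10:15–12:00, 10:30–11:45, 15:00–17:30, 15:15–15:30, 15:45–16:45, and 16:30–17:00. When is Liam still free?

Merge the first list: 08:30–11:15, 12:15–16:15.
Merge the second list: 10:15–12:00, 15:00–17:30.
08:30–11:15 \ B = 08:30–10:15.
12:15–16:15 \ B = 12:15–15:00.

08:30–10:15, 12:15–15:00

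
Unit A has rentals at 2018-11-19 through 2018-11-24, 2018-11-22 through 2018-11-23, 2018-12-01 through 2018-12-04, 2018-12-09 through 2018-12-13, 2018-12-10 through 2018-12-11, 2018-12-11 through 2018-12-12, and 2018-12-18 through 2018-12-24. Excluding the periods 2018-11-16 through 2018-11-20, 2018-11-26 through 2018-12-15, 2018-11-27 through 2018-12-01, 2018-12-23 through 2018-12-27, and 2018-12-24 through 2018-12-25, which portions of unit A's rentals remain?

Merge the first list: 2018-11-19 through 2018-11-24, 2018-12-01 through 2018-12-04, 2018-12-09 through 2018-12-13, 2018-12-18 through 2018-12-24.
Merge the second list: 2018-11-16 through 2018-11-20, 2018-11-26 through 2018-12-15, 2018-12-23 through 2018-12-27.
2018-11-19 through 2018-11-24 minus B → 2018-11-21 through 2018-11-24.
2018-12-01 through 2018-12-04: fully covered by B → removed.
2018-12-09 through 2018-12-13: fully covered by B → removed.
2018-12-18 through 2018-12-24 minus B → 2018-12-18 through 2018-12-22.

2018-11-21 through 2018-11-24, 2018-12-18 through 2018-12-22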